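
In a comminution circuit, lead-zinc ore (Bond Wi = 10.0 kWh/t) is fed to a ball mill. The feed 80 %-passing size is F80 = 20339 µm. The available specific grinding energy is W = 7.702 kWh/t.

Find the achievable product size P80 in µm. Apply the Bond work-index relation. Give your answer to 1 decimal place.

W = 10·Wi·[P80^(−½) − F80^(−½)]
⇒ 1/√P80 = W/(10 Wi) + 1/√F80
  = 7.7020/(10·10.0) + 1/√20339 = 0.077020 + 0.007012 = 0.084032
P80 = (1/0.084032)² = 11.9002² = 141.62 µm

P80 = 141.6 µm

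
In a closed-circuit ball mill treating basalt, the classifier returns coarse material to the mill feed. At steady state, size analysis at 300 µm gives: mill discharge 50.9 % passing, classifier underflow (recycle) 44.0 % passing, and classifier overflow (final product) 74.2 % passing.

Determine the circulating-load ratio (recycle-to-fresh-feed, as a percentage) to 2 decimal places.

Let r = R/F. Size balance at 300 µm:
(1+r)·d = r·u + o ⇒ r = (o−d)/(d−u)
r = (74.2 − 50.9)/(50.9 − 44.0) = 23.3/6.9 = 3.3768
CL = 100·r = 337.68 %

CL = 337.68 %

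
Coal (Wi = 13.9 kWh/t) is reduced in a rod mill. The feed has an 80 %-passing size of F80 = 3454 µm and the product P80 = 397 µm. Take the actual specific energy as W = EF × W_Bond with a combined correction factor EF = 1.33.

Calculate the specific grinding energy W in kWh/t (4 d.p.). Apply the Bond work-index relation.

W_Bond = 10·Wi·(1/√P₈₀ − 1/√F₈₀)
1/√397 = 0.050189;  1/√3454 = 0.017015
W = 10·13.9·(0.050189 − 0.017015) = 4.6111 kWh/t
W_actual = 1.33 × 4.6111 = 6.1327 kWh/t

W = 6.1327 kWh/t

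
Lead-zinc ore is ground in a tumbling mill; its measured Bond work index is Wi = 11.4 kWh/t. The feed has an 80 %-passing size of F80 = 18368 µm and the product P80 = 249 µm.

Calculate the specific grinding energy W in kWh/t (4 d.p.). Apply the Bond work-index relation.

W = 10 Wi (P80^-0.5 − F80^-0.5)
1/√249 = 0.063372;  1/√18368 = 0.007379
W = 10·11.4·(0.063372 − 0.007379) = 6.3833 kWh/t

W = 6.3833 kWh/t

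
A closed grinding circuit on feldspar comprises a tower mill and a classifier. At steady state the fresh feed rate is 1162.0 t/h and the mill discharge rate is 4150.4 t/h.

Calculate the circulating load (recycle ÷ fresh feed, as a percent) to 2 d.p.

M = F + R at steady state, so:
R = M − F = 4150.4 − 1162.0 = 2988.4 t/h
CL = 100·R/F = 100·2988.4/1162.0 = 257.18 %

CL = 257.18 %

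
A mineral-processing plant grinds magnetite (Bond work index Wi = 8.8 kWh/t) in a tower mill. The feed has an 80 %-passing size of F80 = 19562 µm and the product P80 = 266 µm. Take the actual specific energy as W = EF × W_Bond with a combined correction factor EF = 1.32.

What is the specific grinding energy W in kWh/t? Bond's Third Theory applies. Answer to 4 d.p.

W = 6.2917 kWh/t

W = 10 Wi / √P80 − 10 Wi / √F80
1/√266 = 0.061314;  1/√19562 = 0.007150
W = 10·8.8·(0.061314 − 0.007150) = 4.7664 kWh/t
Corrected W = EF·W_Bond = 1.32·4.7664 = 6.2917 kWh/t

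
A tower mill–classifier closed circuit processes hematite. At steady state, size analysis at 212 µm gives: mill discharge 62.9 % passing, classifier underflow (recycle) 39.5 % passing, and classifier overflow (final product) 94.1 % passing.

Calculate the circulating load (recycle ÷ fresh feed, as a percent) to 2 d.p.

CL = 133.33 %

Two-product formula at 212 µm:
(1+r)d = ru + o → r = (o−d)/(d−u)
r = (94.1 − 62.9)/(62.9 − 39.5) = 31.2/23.4 = 1.3333
CL = 100·r = 133.33 %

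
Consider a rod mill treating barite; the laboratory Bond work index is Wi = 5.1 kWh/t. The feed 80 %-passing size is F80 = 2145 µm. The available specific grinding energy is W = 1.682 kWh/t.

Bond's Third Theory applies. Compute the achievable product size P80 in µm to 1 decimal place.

W = 10 Wi / √P80 − 10 Wi / √F80
⇒ 1/√P80 = W/(10·Wi) + 1/√F80
  = 1.6820/(10·5.1) + 1/√2145 = 0.032980 + 0.021592 = 0.054572
P80 = (1/0.054572)² = 18.3244² = 335.78 µm

P80 = 335.8 µm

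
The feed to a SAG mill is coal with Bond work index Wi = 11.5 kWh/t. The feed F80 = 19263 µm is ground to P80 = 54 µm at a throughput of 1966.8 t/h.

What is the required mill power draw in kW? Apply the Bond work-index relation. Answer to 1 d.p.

P = 29149.8 kW

Bond:  W = 10 Wi (1/√P − 1/√F)
W = 10·11.5·(1/√54 − 1/√19263) = 10·11.5·(0.128878) = 14.8209 kWh/t
P = W·T = 14.8209·1966.8 = 29149.8 kW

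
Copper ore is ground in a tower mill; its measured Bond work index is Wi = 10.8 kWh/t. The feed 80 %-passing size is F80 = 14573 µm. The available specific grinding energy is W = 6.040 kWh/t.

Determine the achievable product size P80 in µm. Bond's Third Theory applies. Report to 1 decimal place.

W = 10 Wi / √P80 − 10 Wi / √F80
P80^-0.5 = F80^-0.5 + W/(10 Wi)
  = 6.0400/(10·10.8) + 1/√14573 = 0.055926 + 0.008284 = 0.064210
P80 = (1/0.064210)² = 15.5740² = 242.55 µm

P80 = 242.5 µm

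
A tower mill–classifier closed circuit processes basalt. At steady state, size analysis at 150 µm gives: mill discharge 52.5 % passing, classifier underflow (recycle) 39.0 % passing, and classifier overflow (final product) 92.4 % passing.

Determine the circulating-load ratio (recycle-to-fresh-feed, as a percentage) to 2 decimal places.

CL = 295.56 %

Balance %-passing 150 µm (r = R/F):
d + r·d = r·u + o → r(d−u) = o−d
r = (92.4 − 52.5)/(52.5 − 39.0) = 39.9/13.5 = 2.9556
CL = 100·r = 295.56 %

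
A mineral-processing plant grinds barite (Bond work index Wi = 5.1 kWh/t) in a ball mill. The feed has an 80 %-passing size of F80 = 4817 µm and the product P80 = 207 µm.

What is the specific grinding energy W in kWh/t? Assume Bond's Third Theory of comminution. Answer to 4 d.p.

W_Bond = 10·Wi·(1/√P₈₀ − 1/√F₈₀)
1/√207 = 0.069505;  1/√4817 = 0.014408
W = 10·5.1·(0.069505 − 0.014408) = 2.8099 kWh/t

W = 2.8099 kWh/t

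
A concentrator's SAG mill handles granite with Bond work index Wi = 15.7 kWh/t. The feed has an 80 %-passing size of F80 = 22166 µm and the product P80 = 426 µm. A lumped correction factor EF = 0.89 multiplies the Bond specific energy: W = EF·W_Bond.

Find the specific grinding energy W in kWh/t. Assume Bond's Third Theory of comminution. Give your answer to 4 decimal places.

Bond: W = 10·Wi·(1/√P80 − 1/√F80)
1/√426 = 0.048450;  1/√22166 = 0.006717
W = 10·15.7·(0.048450 − 0.006717) = 6.5522 kWh/t
With EF = 0.89: W = 6.5522·0.89 = 5.8314 kWh/t

W = 5.8314 kWh/t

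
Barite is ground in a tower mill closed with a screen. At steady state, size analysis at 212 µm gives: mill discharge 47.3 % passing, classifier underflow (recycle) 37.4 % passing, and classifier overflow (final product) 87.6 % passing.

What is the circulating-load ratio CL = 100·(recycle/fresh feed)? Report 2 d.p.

CL = 407.07 %

Let r = R/F. Size balance at 212 µm:
Fd + Rd = Ru + Fo ⇒ R/F = (o−d)/(d−u)
r = (87.6 − 47.3)/(47.3 − 37.4) = 40.3/9.9 = 4.0707
CL = 100·r = 407.07 %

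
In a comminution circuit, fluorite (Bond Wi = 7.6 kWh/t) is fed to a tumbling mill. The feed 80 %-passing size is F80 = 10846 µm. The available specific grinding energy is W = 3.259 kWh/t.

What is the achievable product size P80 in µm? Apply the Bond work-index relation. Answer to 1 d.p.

W_Bond = 10·Wi·(1/√P₈₀ − 1/√F₈₀)
P80^(−½) = W/(10 Wi) + F80^(−½)
  = 3.2590/(10·7.6) + 1/√10846 = 0.042882 + 0.009602 = 0.052484
P80 = (1/0.052484)² = 19.0536² = 363.04 µm

P80 = 363.0 µm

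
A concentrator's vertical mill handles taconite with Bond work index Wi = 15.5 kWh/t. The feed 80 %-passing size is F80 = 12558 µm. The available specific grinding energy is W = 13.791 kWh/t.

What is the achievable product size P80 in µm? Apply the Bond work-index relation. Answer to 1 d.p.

P80 = 104.3 µm

W = 10 Wi (1/√P80 − 1/√F80)  [Bond]
⇒ 1/√P80 = W/(10·Wi) + 1/√F80
  = 13.7910/(10·15.5) + 1/√12558 = 0.088974 + 0.008924 = 0.097898
P80 = (1/0.097898)² = 10.2147² = 104.34 µm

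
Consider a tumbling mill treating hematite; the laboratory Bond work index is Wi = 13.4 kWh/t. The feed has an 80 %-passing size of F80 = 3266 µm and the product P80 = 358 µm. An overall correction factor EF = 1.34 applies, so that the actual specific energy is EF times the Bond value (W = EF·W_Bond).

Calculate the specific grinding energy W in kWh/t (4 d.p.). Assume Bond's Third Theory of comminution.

W = 10 Wi (P80^-0.5 − F80^-0.5)
1/√358 = 0.052852;  1/√3266 = 0.017498
W = 10·13.4·(0.052852 − 0.017498) = 4.7374 kWh/t
Corrected W = EF·W_Bond = 1.34·4.7374 = 6.3481 kWh/t

W = 6.3481 kWh/t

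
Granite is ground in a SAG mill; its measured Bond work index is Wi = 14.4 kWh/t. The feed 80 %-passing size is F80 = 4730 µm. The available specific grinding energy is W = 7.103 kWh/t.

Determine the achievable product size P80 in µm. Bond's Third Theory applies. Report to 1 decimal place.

P80 = 245.2 µm

W = 10 Wi (1/√P80 − 1/√F80)  [Bond]
P80^-0.5 = F80^-0.5 + W/(10 Wi)
  = 7.1030/(10·14.4) + 1/√4730 = 0.049326 + 0.014540 = 0.063867
P80 = (1/0.063867)² = 15.6576² = 245.16 µm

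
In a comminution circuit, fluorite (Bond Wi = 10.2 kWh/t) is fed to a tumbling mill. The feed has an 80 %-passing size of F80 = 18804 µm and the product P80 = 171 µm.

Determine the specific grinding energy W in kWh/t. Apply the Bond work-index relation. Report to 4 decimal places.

W = 10·Wi·(P80^(-½) − F80^(-½))
1/√171 = 0.076472;  1/√18804 = 0.007292
W = 10·10.2·(0.076472 − 0.007292) = 7.0563 kWh/t

W = 7.0563 kWh/t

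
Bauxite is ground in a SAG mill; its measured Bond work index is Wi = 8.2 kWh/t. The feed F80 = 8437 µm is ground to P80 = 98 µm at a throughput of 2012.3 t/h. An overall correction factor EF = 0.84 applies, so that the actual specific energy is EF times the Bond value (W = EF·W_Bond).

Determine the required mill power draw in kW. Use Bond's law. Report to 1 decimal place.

W = 10 Wi (1/√P80 − 1/√F80)  [Bond]
W = 10·8.2·(1/√98 − 1/√8437) = 10·8.2·(0.090128) = 7.3905 kWh/t
With EF = 0.84: W = 7.3905·0.84 = 6.2080 kWh/t
P_mill = W·ṁ = 6.2080·2012.3 = 12492.4 kW

P = 12492.4 kW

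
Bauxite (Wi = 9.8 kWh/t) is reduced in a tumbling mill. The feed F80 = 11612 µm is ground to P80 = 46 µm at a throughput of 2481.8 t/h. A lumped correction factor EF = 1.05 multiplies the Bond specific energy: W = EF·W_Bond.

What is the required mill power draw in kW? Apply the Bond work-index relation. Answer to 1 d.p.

W = 10·Wi·[P80^(−½) − F80^(−½)]
W = 10·9.8·(1/√46 − 1/√11612) = 10·9.8·(0.138162) = 13.5399 kWh/t
Corrected W = EF·W_Bond = 1.05·13.5399 = 14.2169 kWh/t
Mill draw = 14.2169 × 2481.8 = 35283.4 kW

P = 35283.4 kW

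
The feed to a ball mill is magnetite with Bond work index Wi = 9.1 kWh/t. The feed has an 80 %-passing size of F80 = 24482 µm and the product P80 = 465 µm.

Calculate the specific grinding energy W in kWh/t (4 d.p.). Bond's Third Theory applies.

Bond:  W = 10 Wi (1/√P − 1/√F)
1/√465 = 0.046374;  1/√24482 = 0.006391
W = 10·9.1·(0.046374 − 0.006391) = 3.6384 kWh/t

W = 3.6384 kWh/t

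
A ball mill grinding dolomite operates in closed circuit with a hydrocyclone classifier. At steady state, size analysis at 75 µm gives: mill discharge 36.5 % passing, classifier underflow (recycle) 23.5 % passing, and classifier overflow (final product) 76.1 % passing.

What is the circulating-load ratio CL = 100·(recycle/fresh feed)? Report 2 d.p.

CL = 304.62 %

Let r = R/F. Size balance at 75 µm:
(1+r)·d = r·u + o ⇒ r = (o−d)/(d−u)
r = (76.1 − 36.5)/(36.5 − 23.5) = 39.6/13.0 = 3.0462
CL = 100·r = 304.62 %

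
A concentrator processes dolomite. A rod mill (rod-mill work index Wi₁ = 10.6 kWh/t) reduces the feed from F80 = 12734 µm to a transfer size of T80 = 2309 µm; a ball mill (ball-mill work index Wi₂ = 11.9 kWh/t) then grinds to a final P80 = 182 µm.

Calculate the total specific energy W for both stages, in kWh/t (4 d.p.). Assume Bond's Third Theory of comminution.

W = 10 Wi / √P80 − 10 Wi / √F80
Stage 1 (12734→2309 µm, Wi₁=10.6): W₁ = 10·10.6·(0.020811 − 0.008862) = 1.2666 kWh/t
Stage 2 (2309→182 µm, Wi₂=11.9): W₂ = 10·11.9·(0.074125 − 0.020811) = 6.3444 kWh/t
W = W₁ + W₂ = 1.2666 + 6.3444 = 7.6110 kWh/t

W = 7.6110 kWh/t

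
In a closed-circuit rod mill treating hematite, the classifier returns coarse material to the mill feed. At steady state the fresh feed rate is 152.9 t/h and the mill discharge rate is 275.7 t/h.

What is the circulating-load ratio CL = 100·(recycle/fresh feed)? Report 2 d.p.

Mill node: discharge = fresh + recycle.
R = M − F = 275.7 − 152.9 = 122.8 t/h
CL = 100·R/F = 100·122.8/152.9 = 80.31 %

CL = 80.31 %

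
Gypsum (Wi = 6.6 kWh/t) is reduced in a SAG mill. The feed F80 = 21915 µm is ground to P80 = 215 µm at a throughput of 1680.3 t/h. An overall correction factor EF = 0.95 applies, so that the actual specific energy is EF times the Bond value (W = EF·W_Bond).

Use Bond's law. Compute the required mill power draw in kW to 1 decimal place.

W = 10·Wi·(P80^(-½) − F80^(-½))
W = 10·6.6·(1/√215 − 1/√21915) = 10·6.6·(0.061444) = 4.0553 kWh/t
With EF = 0.95: W = 4.0553·0.95 = 3.8526 kWh/t
Power = W × throughput = 3.8526 kWh/t × 1680.3 t/h = 6473.5 kW

P = 6473.5 kW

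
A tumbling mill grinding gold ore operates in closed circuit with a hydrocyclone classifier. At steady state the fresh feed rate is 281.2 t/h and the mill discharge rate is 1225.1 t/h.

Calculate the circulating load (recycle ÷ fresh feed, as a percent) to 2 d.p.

Discharge = new feed + return, hence
R = M − F = 1225.1 − 281.2 = 943.9 t/h
CL = 100·R/F = 100·943.9/281.2 = 335.67 %

CL = 335.67 %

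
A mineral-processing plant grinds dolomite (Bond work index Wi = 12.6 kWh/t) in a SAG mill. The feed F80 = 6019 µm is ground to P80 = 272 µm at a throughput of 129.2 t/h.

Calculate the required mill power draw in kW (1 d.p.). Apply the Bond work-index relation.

P = 777.2 kW

W = 10 Wi / √P80 − 10 Wi / √F80
W = 10·12.6·(1/√272 − 1/√6019) = 10·12.6·(0.047744) = 6.0158 kWh/t
P = W·T = 6.0158·129.2 = 777.2 kW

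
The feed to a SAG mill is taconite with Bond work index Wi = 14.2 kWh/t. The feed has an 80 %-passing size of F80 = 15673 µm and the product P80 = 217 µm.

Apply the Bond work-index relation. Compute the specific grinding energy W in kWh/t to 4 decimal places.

W = 10·Wi·[P80^(−½) − F80^(−½)]
1/√217 = 0.067884;  1/√15673 = 0.007988
W = 10·14.2·(0.067884 − 0.007988) = 8.5053 kWh/t

W = 8.5053 kWh/t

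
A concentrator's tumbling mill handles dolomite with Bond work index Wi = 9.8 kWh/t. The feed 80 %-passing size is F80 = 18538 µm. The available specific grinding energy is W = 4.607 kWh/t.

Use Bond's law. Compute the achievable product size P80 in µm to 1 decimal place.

P80 = 338.5 µm

W_Bond = 10·Wi·(1/√P₈₀ − 1/√F₈₀)
⇒ 1/√P80 = W/(10 Wi) + 1/√F80
  = 4.6070/(10·9.8) + 1/√18538 = 0.047010 + 0.007345 = 0.054355
P80 = (1/0.054355)² = 18.3976² = 338.47 µm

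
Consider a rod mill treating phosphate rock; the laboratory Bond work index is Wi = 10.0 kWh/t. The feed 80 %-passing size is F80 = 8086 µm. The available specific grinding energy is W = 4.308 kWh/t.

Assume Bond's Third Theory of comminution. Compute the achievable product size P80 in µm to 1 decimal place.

P80 = 340.4 µm

W = 10 Wi (P80^-0.5 − F80^-0.5)
⇒ 1/√P80 = W/(10·Wi) + 1/√F80
  = 4.3080/(10·10.0) + 1/√8086 = 0.043080 + 0.011121 = 0.054201
P80 = (1/0.054201)² = 18.4499² = 340.40 µm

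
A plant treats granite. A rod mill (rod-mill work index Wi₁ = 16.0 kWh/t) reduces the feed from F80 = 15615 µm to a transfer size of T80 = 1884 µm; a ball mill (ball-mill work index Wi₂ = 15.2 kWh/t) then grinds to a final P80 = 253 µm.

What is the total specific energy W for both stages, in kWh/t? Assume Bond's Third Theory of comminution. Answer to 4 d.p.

W = 10·Wi·(P80^(-½) − F80^(-½))
Stage 1 (15615→1884 µm, Wi₁=16.0): W₁ = 10·16.0·(0.023039 − 0.008003) = 2.4058 kWh/t
Stage 2 (1884→253 µm, Wi₂=15.2): W₂ = 10·15.2·(0.062869 − 0.023039) = 6.0543 kWh/t
W = W₁ + W₂ = 2.4058 + 6.0543 = 8.4601 kWh/t

W = 8.4601 kWh/t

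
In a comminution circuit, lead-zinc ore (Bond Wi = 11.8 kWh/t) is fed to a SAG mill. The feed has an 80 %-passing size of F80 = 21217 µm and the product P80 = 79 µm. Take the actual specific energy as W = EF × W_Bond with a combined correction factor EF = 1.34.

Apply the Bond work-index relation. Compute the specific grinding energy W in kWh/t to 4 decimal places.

W = 16.7044 kWh/t

W = 10 Wi (P80^-0.5 − F80^-0.5)
1/√79 = 0.112509;  1/√21217 = 0.006865
W = 10·11.8·(0.112509 − 0.006865) = 12.4659 kWh/t
With EF = 1.34: W = 12.4659·1.34 = 16.7044 kWh/t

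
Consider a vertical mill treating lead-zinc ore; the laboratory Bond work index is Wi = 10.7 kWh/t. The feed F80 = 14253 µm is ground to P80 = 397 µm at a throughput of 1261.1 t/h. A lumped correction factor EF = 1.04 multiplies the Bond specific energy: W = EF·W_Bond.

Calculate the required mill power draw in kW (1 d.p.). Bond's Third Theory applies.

P = 5867.7 kW

W = 10 Wi (1/√P80 − 1/√F80)  [Bond]
W = 10·10.7·(1/√397 − 1/√14253) = 10·10.7·(0.041812) = 4.4739 kWh/t
Corrected W = EF·W_Bond = 1.04·4.4739 = 4.6529 kWh/t
Power = W × throughput = 4.6529 kWh/t × 1261.1 t/h = 5867.7 kW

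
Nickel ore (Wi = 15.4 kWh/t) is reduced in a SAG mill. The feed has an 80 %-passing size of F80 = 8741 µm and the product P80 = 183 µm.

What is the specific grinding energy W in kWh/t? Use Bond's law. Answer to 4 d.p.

W = 9.7368 kWh/t

W = 10·Wi·(P80^(-½) − F80^(-½))
1/√183 = 0.073922;  1/√8741 = 0.010696
W = 10·15.4·(0.073922 − 0.010696) = 9.7368 kWh/t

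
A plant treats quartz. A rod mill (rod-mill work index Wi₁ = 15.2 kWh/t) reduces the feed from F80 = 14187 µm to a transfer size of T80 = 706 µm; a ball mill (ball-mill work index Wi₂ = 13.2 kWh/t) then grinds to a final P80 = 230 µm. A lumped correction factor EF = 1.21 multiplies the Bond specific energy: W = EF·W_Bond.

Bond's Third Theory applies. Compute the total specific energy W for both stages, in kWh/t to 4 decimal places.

W = 10 Wi (1/√P80 − 1/√F80)  [Bond]
Stage 1 (14187→706 µm, Wi₁=15.2): W₁ = 10·15.2·(0.037635 − 0.008396) = 4.4445 kWh/t
Stage 2 (706→230 µm, Wi₂=13.2): W₂ = 10·13.2·(0.065938 − 0.037635) = 3.7359 kWh/t
W = W₁ + W₂ = 4.4445 + 3.7359 = 8.1804 kWh/t
With EF = 1.21: W = 8.1804·1.21 = 9.8983 kWh/t

W = 9.8983 kWh/t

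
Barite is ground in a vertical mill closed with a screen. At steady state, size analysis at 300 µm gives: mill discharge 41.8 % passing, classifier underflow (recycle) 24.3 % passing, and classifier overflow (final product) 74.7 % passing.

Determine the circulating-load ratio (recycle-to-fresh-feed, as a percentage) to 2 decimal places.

CL = 188.00 %

Mass balance on the −300 µm fraction:
d + r·d = r·u + o → r(d−u) = o−d
r = (74.7 − 41.8)/(41.8 − 24.3) = 32.9/17.5 = 1.8800
CL = 100·r = 188.00 %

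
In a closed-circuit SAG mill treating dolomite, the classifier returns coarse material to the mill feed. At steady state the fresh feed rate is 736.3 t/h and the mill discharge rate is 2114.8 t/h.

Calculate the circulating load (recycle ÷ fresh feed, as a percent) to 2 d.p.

CL = 187.22 %

Discharge = new feed + return, hence
R = M − F = 2114.8 − 736.3 = 1378.5 t/h
CL = 100·R/F = 100·1378.5/736.3 = 187.22 %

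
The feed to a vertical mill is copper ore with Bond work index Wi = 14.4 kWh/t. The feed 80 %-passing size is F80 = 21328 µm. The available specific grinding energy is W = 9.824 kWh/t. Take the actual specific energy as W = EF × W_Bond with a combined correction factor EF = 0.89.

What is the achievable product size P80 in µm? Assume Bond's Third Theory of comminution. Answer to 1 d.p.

P80 = 143.4 µm

W_Bond = 10·Wi·(1/√P₈₀ − 1/√F₈₀)
W_Bond = W / EF = 9.824 / 0.89 = 11.0382 kWh/t
⇒ 1/√P80 = W_Bond/(10·Wi) + 1/√F80
  = 11.0382/(10·14.4) + 1/√21328 = 0.076654 + 0.006847 = 0.083502
P80 = (1/0.083502)² = 11.9758² = 143.42 µm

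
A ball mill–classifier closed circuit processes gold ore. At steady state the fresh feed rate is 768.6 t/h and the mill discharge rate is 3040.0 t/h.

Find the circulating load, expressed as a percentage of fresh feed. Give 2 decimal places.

CL = 295.52 %

Steady state: M = F + R.
R = M − F = 3040.0 − 768.6 = 2271.4 t/h
CL = 100·R/F = 100·2271.4/768.6 = 295.52 %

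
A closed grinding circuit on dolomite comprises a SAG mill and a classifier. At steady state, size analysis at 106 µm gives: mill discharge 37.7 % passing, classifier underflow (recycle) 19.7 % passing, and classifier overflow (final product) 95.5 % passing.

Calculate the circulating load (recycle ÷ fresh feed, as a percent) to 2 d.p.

CL = 321.11 %

Mass balance on the −106 µm fraction:
Fd + Rd = Ru + Fo ⇒ R/F = (o−d)/(d−u)
r = (95.5 − 37.7)/(37.7 − 19.7) = 57.8/18.0 = 3.2111
CL = 100·r = 321.11 %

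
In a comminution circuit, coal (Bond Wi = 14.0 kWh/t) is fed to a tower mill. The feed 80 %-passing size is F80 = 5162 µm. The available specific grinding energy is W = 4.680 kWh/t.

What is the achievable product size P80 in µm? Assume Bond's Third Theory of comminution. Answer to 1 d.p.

W = 10·Wi·[P80^(−½) − F80^(−½)]
P80^-0.5 = F80^-0.5 + W/(10 Wi)
  = 4.6800/(10·14.0) + 1/√5162 = 0.033429 + 0.013918 = 0.047347
P80 = (1/0.047347)² = 21.1207² = 446.08 µm

P80 = 446.1 µm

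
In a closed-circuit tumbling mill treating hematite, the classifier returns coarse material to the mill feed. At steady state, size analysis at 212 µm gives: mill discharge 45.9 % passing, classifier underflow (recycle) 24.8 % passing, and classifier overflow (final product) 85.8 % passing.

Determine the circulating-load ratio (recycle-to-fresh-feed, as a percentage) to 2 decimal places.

Balance %-passing 212 µm (r = R/F):
r = (o − d)/(d − u)
r = (85.8 − 45.9)/(45.9 − 24.8) = 39.9/21.1 = 1.8910
CL = 100·r = 189.10 %

CL = 189.10 %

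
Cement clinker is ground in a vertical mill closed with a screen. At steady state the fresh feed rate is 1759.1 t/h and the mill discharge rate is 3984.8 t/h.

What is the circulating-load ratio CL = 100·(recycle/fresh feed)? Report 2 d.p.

CL = 126.52 %

Steady state: M = F + R.
R = M − F = 3984.8 − 1759.1 = 2225.7 t/h
CL = 100·R/F = 100·2225.7/1759.1 = 126.52 %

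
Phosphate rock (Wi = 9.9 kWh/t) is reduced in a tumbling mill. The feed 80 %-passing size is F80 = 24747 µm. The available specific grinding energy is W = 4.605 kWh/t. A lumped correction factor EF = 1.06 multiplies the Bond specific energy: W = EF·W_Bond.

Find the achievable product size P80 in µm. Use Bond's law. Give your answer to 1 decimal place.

Bond:  W = 10 Wi (1/√P − 1/√F)
W_Bond = W / EF = 4.605 / 1.06 = 4.3443 kWh/t
1/√P80 = 1/√F80 + W_Bond/(10·Wi)
  = 4.3443/(10·9.9) + 1/√24747 = 0.043882 + 0.006357 = 0.050239
P80 = (1/0.050239)² = 19.9048² = 396.20 µm

P80 = 396.2 µm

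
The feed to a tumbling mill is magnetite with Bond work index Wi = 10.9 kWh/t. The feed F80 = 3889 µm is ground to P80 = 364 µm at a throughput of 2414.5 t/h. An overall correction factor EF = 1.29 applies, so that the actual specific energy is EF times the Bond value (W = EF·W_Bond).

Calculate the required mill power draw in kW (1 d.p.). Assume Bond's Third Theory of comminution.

P = 12350.7 kW

W = 10·Wi·(P80^(-½) − F80^(-½))
W = 10·10.9·(1/√364 − 1/√3889) = 10·10.9·(0.036379) = 3.9653 kWh/t
Apply correction: 3.9653 × 1.29 = 5.1152 kWh/t
Mill draw = 5.1152 × 2414.5 = 12350.7 kW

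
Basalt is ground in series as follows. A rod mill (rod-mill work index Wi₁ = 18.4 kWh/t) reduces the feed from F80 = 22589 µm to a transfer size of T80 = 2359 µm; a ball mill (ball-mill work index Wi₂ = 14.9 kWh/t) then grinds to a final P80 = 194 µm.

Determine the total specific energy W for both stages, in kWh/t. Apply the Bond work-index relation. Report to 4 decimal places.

W = 10·Wi·[P80^(−½) − F80^(−½)]
Stage 1 (22589→2359 µm, Wi₁=18.4): W₁ = 10·18.4·(0.020589 − 0.006654) = 2.5641 kWh/t
Stage 2 (2359→194 µm, Wi₂=14.9): W₂ = 10·14.9·(0.071796 − 0.020589) = 7.6298 kWh/t
W = W₁ + W₂ = 2.5641 + 7.6298 = 10.1939 kWh/t

W = 10.1939 kWh/t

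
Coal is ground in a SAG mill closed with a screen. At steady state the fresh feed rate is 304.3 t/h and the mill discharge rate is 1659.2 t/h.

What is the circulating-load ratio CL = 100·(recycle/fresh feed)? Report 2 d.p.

Discharge = new feed + return, hence
R = M − F = 1659.2 − 304.3 = 1354.9 t/h
CL = 100·R/F = 100·1354.9/304.3 = 445.25 %

CL = 445.25 %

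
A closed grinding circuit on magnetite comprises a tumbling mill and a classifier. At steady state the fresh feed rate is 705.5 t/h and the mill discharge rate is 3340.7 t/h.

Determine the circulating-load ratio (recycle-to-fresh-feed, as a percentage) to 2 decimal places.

Steady state: M = F + R.
R = M − F = 3340.7 − 705.5 = 2635.2 t/h
CL = 100·R/F = 100·2635.2/705.5 = 373.52 %

CL = 373.52 %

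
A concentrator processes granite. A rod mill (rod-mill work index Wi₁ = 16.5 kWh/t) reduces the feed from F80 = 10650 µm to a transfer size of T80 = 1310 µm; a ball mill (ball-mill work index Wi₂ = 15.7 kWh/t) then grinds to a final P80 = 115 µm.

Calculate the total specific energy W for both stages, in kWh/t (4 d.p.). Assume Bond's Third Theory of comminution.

W_Bond = 10·Wi·(1/√P₈₀ − 1/√F₈₀)
Stage 1 (10650→1310 µm, Wi₁=16.5): W₁ = 10·16.5·(0.027629 − 0.009690) = 2.9599 kWh/t
Stage 2 (1310→115 µm, Wi₂=15.7): W₂ = 10·15.7·(0.093250 − 0.027629) = 10.3026 kWh/t
W = W₁ + W₂ = 2.9599 + 10.3026 = 13.2625 kWh/t

W = 13.2625 kWh/t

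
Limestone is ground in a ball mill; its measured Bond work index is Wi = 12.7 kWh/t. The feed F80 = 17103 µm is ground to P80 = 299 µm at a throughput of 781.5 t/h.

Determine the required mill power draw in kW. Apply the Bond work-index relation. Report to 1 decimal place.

P = 4980.9 kW

W = 10 Wi / √P80 − 10 Wi / √F80
W = 10·12.7·(1/√299 − 1/√17103) = 10·12.7·(0.050185) = 6.3735 kWh/t
P_mill = W·ṁ = 6.3735·781.5 = 4980.9 kW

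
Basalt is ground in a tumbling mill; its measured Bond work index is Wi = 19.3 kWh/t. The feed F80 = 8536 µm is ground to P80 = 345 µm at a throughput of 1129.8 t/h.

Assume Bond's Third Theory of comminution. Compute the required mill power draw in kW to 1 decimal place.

Bond: W = 10·Wi·(1/√P80 − 1/√F80)
W = 10·19.3·(1/√345 − 1/√8536) = 10·19.3·(0.043015) = 8.3018 kWh/t
Mill draw = 8.3018 × 1129.8 = 9379.4 kW

P = 9379.4 kW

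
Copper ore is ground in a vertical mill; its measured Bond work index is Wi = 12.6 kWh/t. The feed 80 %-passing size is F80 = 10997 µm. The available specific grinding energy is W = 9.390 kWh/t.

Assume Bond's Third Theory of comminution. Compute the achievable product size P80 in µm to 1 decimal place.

P80 = 141.5 µm

W = 10·Wi·[P80^(−½) − F80^(−½)]
P80^-0.5 = F80^-0.5 + W/(10 Wi)
  = 9.3900/(10·12.6) + 1/√10997 = 0.074524 + 0.009536 = 0.084060
P80 = (1/0.084060)² = 11.8963² = 141.52 µm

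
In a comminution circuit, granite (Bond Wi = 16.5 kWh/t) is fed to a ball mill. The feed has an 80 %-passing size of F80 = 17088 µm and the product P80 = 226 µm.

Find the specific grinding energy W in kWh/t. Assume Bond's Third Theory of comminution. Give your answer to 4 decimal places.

W_Bond = 10·Wi·(1/√P₈₀ − 1/√F₈₀)
1/√226 = 0.066519;  1/√17088 = 0.007650
W = 10·16.5·(0.066519 − 0.007650) = 9.7134 kWh/t

W = 9.7134 kWh/t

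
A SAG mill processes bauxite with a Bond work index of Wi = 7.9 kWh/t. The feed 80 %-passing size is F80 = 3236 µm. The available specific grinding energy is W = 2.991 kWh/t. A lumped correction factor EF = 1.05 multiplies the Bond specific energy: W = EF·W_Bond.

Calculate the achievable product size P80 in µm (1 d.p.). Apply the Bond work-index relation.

W = 10·Wi·(P80^(-½) − F80^(-½))
W_Bond = W / EF = 2.991 / 1.05 = 2.8486 kWh/t
⇒ 1/√P80 = W_Bond/(10·Wi) + 1/√F80
  = 2.8486/(10·7.9) + 1/√3236 = 0.036058 + 0.017579 = 0.053637
P80 = (1/0.053637)² = 18.6439² = 347.59 µm

P80 = 347.6 µm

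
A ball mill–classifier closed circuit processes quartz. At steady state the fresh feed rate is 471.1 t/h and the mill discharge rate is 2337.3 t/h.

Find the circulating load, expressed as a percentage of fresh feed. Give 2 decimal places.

Discharge = new feed + return, hence
R = M − F = 2337.3 − 471.1 = 1866.2 t/h
CL = 100·R/F = 100·1866.2/471.1 = 396.14 %

CL = 396.14 %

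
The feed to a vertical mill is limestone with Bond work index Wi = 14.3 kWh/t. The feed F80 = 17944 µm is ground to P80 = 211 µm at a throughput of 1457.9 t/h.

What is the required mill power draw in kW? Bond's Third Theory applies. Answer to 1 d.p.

P = 12796.0 kW

W = 10 Wi (P80^-0.5 − F80^-0.5)
W = 10·14.3·(1/√211 − 1/√17944) = 10·14.3·(0.061378) = 8.7770 kWh/t
P_mill = W·ṁ = 8.7770·1457.9 = 12796.0 kW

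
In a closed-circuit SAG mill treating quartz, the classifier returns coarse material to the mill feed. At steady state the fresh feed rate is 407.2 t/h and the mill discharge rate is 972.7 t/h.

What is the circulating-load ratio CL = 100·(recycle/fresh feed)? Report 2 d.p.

Steady state: M = F + R.
R = M − F = 972.7 − 407.2 = 565.5 t/h
CL = 100·R/F = 100·565.5/407.2 = 138.88 %

CL = 138.88 %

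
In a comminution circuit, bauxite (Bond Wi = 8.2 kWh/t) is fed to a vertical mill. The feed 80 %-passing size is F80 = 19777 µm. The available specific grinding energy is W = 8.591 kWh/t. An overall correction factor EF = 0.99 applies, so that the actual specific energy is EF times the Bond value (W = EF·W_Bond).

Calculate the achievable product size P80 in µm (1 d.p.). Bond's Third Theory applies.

P80 = 78.4 µm

W_Bond = 10·Wi·(1/√P₈₀ − 1/√F₈₀)
W_Bond = W / EF = 8.591 / 0.99 = 8.6778 kWh/t
1/√P80 = 1/√F80 + W_Bond/(10·Wi)
  = 8.6778/(10·8.2) + 1/√19777 = 0.105827 + 0.007111 = 0.112937
P80 = (1/0.112937)² = 8.8545² = 78.40 µm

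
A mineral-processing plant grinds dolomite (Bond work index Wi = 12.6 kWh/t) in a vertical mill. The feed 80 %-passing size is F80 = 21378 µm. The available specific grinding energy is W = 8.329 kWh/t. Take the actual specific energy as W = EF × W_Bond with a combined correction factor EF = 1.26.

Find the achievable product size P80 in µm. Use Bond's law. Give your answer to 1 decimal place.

W = 10 Wi (1/√P80 − 1/√F80)  [Bond]
W_Bond = W / EF = 8.329 / 1.26 = 6.6103 kWh/t
⇒ 1/√P80 = W_Bond/(10·Wi) + 1/√F80
  = 6.6103/(10·12.6) + 1/√21378 = 0.052463 + 0.006839 = 0.059302
P80 = (1/0.059302)² = 16.8628² = 284.35 µm

P80 = 284.4 µm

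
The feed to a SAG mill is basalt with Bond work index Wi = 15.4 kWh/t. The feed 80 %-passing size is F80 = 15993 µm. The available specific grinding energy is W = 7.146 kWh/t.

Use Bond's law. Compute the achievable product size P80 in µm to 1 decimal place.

W = 10·Wi·[P80^(−½) − F80^(−½)]
P80^(−½) = W/(10 Wi) + F80^(−½)
  = 7.1460/(10·15.4) + 1/√15993 = 0.046403 + 0.007907 = 0.054310
P80 = (1/0.054310)² = 18.4128² = 339.03 µm

P80 = 339.0 µm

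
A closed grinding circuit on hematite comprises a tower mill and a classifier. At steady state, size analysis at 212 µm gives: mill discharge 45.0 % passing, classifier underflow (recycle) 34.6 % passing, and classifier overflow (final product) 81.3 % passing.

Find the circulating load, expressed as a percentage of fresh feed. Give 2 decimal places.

CL = 349.04 %

Two-product formula at 212 µm:
r = (o − d)/(d − u)
r = (81.3 − 45.0)/(45.0 − 34.6) = 36.3/10.4 = 3.4904
CL = 100·r = 349.04 %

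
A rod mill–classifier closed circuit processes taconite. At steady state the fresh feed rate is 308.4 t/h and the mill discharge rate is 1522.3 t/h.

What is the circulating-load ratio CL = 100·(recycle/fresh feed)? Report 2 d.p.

CL = 393.61 %

Steady state: M = F + R.
R = M − F = 1522.3 − 308.4 = 1213.9 t/h
CL = 100·R/F = 100·1213.9/308.4 = 393.61 %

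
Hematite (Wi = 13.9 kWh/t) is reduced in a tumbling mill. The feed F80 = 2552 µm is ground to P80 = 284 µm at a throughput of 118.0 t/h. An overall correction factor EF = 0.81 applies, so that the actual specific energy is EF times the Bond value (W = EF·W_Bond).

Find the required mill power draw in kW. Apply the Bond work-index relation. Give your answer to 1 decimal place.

P = 525.4 kW

W_Bond = 10·Wi·(1/√P₈₀ − 1/√F₈₀)
W = 10·13.9·(1/√284 − 1/√2552) = 10·13.9·(0.039544) = 5.4966 kWh/t
Corrected W = EF·W_Bond = 0.81·5.4966 = 4.4522 kWh/t
P = W·T = 4.4522·118.0 = 525.4 kW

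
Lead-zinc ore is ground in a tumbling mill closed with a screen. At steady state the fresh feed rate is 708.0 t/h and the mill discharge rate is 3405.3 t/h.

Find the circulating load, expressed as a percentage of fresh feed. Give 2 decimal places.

CL = 380.97 %

Steady state: M = F + R.
R = M − F = 3405.3 − 708.0 = 2697.3 t/h
CL = 100·R/F = 100·2697.3/708.0 = 380.97 %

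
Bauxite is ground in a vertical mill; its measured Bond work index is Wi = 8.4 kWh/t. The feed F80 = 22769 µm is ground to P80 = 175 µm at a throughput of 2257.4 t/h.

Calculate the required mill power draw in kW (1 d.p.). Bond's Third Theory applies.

P = 13077.4 kW

Bond: W = 10·Wi·(1/√P80 − 1/√F80)
W = 10·8.4·(1/√175 − 1/√22769) = 10·8.4·(0.068966) = 5.7931 kWh/t
Power = W × throughput = 5.7931 kWh/t × 2257.4 t/h = 13077.4 kW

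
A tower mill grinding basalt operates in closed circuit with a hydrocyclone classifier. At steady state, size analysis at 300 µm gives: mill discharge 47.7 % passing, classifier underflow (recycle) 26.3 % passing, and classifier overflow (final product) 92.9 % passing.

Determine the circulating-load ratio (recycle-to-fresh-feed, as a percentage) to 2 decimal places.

Classifier node, passing 300 µm:
Fd + Rd = Ru + Fo ⇒ R/F = (o−d)/(d−u)
r = (92.9 − 47.7)/(47.7 − 26.3) = 45.2/21.4 = 2.1121
CL = 100·r = 211.21 %

CL = 211.21 %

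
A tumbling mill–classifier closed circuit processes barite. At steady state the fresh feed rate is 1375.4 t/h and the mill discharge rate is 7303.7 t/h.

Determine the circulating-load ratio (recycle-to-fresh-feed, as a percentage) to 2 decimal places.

CL = 431.02 %

Steady state: M = F + R.
R = M − F = 7303.7 − 1375.4 = 5928.3 t/h
CL = 100·R/F = 100·5928.3/1375.4 = 431.02 %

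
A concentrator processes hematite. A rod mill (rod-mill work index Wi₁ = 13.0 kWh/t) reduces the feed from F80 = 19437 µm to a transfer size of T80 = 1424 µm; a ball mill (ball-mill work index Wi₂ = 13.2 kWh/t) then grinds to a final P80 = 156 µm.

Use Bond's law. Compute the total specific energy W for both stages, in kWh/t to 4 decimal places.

W = 10 Wi (P80^-0.5 − F80^-0.5)
Stage 1 (19437→1424 µm, Wi₁=13.0): W₁ = 10·13.0·(0.026500 − 0.007173) = 2.5125 kWh/t
Stage 2 (1424→156 µm, Wi₂=13.2): W₂ = 10·13.2·(0.080064 − 0.026500) = 7.0705 kWh/t
W = W₁ + W₂ = 2.5125 + 7.0705 = 9.5830 kWh/t

W = 9.5830 kWh/t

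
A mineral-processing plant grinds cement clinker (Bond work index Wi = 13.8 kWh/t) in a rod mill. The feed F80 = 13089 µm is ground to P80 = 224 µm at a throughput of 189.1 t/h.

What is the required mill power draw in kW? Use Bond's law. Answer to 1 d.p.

W = 10 Wi / √P80 − 10 Wi / √F80
W = 10·13.8·(1/√224 − 1/√13089) = 10·13.8·(0.058075) = 8.0143 kWh/t
P_mill = W·ṁ = 8.0143·189.1 = 1515.5 kW

P = 1515.5 kW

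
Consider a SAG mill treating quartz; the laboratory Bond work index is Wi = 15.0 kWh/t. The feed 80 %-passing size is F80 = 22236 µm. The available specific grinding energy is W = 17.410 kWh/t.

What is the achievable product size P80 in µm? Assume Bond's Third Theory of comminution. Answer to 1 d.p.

W = 10 Wi (P80^-0.5 − F80^-0.5)
⇒ 1/√P80 = W/(10 Wi) + 1/√F80
  = 17.4100/(10·15.0) + 1/√22236 = 0.116067 + 0.006706 = 0.122773
P80 = (1/0.122773)² = 8.1451² = 66.34 µm

P80 = 66.3 µm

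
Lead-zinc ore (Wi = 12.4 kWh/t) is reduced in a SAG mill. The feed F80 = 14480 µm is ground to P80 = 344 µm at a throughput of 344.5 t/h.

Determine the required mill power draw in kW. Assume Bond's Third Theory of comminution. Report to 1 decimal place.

P = 1948.2 kW

W = 10·Wi·[P80^(−½) − F80^(−½)]
W = 10·12.4·(1/√344 − 1/√14480) = 10·12.4·(0.045606) = 5.6552 kWh/t
P_mill = W·ṁ = 5.6552·344.5 = 1948.2 kW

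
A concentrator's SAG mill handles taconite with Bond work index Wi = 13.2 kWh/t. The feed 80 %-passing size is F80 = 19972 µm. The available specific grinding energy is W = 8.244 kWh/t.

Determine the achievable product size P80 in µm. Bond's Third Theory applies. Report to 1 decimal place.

Bond:  W = 10 Wi (1/√P − 1/√F)
⇒ 1/√P80 = W/(10 Wi) + 1/√F80
  = 8.2440/(10·13.2) + 1/√19972 = 0.062455 + 0.007076 = 0.069531
P80 = (1/0.069531)² = 14.3822² = 206.85 µm

P80 = 206.8 µm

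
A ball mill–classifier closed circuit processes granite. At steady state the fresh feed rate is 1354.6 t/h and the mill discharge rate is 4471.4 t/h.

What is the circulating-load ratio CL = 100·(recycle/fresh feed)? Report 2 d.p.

CL = 230.09 %

M = F + R at steady state, so:
R = M − F = 4471.4 − 1354.6 = 3116.8 t/h
CL = 100·R/F = 100·3116.8/1354.6 = 230.09 %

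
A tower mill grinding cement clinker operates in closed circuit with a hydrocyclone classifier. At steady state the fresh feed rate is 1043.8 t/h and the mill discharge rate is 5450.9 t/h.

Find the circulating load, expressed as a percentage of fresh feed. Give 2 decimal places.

CL = 422.22 %

M = F + R at steady state, so:
R = M − F = 5450.9 − 1043.8 = 4407.1 t/h
CL = 100·R/F = 100·4407.1/1043.8 = 422.22 %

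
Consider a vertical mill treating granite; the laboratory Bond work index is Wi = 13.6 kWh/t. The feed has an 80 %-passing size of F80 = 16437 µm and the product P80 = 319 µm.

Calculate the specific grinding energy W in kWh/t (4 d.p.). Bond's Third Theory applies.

W = 6.5538 kWh/t

W = 10·Wi·[P80^(−½) − F80^(−½)]
1/√319 = 0.055989;  1/√16437 = 0.007800
W = 10·13.6·(0.055989 − 0.007800) = 6.5538 kWh/t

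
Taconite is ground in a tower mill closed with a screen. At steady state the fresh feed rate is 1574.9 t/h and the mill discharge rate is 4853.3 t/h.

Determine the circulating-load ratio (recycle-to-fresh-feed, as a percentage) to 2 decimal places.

CL = 208.17 %

M = F + R at steady state, so:
R = M − F = 4853.3 − 1574.9 = 3278.4 t/h
CL = 100·R/F = 100·3278.4/1574.9 = 208.17 %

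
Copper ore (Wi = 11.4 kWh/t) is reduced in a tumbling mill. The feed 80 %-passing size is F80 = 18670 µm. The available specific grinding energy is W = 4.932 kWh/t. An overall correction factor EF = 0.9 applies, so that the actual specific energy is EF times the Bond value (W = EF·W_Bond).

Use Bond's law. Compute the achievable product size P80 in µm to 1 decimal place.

W = 10 Wi / √P80 − 10 Wi / √F80
W_Bond = W / EF = 4.932 / 0.9 = 5.4800 kWh/t
P80^-0.5 = F80^-0.5 + W_Bond/(10 Wi)
  = 5.4800/(10·11.4) + 1/√18670 = 0.048070 + 0.007319 = 0.055389
P80 = (1/0.055389)² = 18.0542² = 325.95 µm

P80 = 326.0 µm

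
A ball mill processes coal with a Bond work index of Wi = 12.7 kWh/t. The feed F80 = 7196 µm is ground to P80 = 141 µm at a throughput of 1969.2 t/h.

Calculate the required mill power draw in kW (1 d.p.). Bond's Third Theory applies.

Bond:  W = 10 Wi (1/√P − 1/√F)
W = 10·12.7·(1/√141 − 1/√7196) = 10·12.7·(0.072427) = 9.1982 kWh/t
Power = W × throughput = 9.1982 kWh/t × 1969.2 t/h = 18113.1 kW

P = 18113.1 kW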